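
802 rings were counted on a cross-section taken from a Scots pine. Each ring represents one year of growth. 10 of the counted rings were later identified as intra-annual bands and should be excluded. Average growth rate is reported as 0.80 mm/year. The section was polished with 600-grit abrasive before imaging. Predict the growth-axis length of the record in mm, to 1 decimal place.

633.6 mm

Adjusted count: 802 − 10 = 792 rings.
Predicted length = 0.80 mm/year × 792 years = 633.6 mm.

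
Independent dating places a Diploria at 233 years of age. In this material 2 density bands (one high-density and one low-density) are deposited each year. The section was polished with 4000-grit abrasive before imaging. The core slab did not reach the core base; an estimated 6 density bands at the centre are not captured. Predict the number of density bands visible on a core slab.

460 density bands

233 years at 2 density bands per year gives 233 × 2 = 466 density bands.
466 − 6 missed = 460 density bands expected in the prepared section.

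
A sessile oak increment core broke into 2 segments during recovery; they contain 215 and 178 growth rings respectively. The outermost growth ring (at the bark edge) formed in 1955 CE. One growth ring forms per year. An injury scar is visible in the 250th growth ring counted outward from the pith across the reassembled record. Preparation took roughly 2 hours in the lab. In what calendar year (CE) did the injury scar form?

1812 CE

Total growth rings = 215 + 178 = 393.
Between growth ring 250 and the bark edge there are 393 − 250 = 143 growth rings.
The growth ring at the bark edge is 1955 CE, so the injury scar dates to 1955 − 143 = 1812 CE.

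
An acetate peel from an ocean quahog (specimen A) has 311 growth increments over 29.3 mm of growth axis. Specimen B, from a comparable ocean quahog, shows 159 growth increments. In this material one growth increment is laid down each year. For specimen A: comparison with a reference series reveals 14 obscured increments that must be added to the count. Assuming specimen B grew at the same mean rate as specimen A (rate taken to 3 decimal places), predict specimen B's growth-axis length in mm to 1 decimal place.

14.3 mm

Specimen A: true growth increment count = 311 + 14 = 325.
A: 29.3 mm over 325 years gives 29.3 / 325 ≈ 0.090 mm/yr.
Length of B = 0.090 × 159 = 14.3 mm.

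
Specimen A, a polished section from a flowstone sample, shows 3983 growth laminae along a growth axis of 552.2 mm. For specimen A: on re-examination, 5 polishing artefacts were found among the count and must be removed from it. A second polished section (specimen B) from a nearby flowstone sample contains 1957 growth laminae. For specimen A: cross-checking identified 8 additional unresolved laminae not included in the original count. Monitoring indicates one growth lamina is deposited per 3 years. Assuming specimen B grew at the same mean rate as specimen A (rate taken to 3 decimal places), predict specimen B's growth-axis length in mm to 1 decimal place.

270.1 mm

Specimen A: adjusted count: 3983 − 5 + 8 = 3986 growth laminae.
Specimen A: multiplying by 3 years per growth lamina: 3986 × 3 = 11958 years.
A: 552.2 mm over 11958 years gives 552.2 / 11958 ≈ 0.046 mm/year.
Specimen B: at 3 years per growth lamina, 1957 × 3 = 5871 years. Length of B = 0.046 × 5871 = 270.1 mm.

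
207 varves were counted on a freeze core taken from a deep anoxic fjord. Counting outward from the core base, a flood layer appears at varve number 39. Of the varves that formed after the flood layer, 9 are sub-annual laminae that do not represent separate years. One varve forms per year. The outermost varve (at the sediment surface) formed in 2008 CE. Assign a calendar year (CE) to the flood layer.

1849 CE

207 − 39 = 168 varves lie beyond the flood layer toward the sediment surface.
Removing the 9 false varves leaves 168 − 9 = 159 true varves beyond the flood layer.
Counting back 159 years from 2008 CE places the flood layer in 2008 − 159 = 1849 CE.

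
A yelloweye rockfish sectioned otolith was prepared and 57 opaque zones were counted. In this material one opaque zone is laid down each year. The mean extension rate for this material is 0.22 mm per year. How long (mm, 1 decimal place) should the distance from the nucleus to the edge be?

57 years of growth are recorded.
Length ≈ 0.22 × 57 = 12.5 mm.

12.5 mm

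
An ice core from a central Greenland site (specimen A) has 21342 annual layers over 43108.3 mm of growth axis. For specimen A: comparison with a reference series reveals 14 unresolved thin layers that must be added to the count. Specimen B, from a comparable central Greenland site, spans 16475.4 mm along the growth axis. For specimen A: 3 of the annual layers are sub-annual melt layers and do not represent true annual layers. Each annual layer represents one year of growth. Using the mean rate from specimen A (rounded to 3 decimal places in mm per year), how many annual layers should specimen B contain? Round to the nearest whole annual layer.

8160 annual layers

Specimen A: after corrections the count is 21342 − 3 + 14 = 21353 annual layers.
A: Mean rate = 43108.3 mm / 21353 years ≈ 2.019 mm per year.
B spans 16475.4 / 2.019 = 8160.18 years ≈ 8160 annual layers.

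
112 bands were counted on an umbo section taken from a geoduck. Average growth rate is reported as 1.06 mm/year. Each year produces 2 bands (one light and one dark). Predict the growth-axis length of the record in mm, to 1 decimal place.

With 2 bands per year, 112 / 2 = 56 years.
Predicted length = 1.06 mm/year × 56 years = 59.4 mm.

59.4 mm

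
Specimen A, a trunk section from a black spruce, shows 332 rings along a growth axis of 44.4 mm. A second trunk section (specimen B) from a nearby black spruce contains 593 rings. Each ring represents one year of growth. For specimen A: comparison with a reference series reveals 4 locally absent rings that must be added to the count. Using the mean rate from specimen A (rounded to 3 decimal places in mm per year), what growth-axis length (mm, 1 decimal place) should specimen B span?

78.3 mm

Specimen A: true ring count = 332 + 4 = 336.
A: 44.4 mm over 336 years gives 44.4 / 336 ≈ 0.132 mm/year.
B's length ≈ 0.132 × 593 = 78.3 mm.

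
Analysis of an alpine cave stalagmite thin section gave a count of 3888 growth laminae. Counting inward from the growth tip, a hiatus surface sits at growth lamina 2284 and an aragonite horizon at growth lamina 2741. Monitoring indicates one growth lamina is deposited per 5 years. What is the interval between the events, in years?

2285 yr

Separation: 2741 − 2284 = 457 growth laminae.
457 growth laminae at 5 years each span 457 × 5 = 2285 years.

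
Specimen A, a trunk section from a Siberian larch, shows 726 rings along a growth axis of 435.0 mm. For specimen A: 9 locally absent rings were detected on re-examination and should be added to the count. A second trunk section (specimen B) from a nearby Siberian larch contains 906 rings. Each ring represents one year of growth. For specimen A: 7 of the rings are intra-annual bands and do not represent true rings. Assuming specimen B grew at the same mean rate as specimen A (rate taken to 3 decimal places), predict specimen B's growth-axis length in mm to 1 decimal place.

Specimen A: adjusted count: 726 − 7 + 9 = 728 rings.
A: Mean rate = 435.0 mm / 728 years ≈ 0.598 mm/year.
Length of B = 0.598 × 906 = 541.8 mm.

541.8 mm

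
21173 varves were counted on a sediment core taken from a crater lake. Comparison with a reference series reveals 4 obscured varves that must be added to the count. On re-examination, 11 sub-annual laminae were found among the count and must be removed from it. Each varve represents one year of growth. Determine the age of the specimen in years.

Adjusted count: 21173 − 11 + 4 = 21166 varves.
With a one-to-one varve periodicity this is 21166 years.

21166 years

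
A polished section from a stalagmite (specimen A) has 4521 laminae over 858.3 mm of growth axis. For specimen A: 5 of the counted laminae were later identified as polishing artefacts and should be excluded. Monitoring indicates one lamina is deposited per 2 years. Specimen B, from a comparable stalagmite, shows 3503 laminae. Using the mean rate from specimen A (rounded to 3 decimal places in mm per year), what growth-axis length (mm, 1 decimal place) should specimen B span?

Specimen A: correcting the raw count gives 4521 − 5 = 4516 true laminae.
Specimen A: at 2 years per lamina, 4516 × 2 = 9032 years.
A: Mean rate = 858.3 mm / 9032 years ≈ 0.095 mm/year.
Specimen B: 3503 laminae at 2 years each span 3503 × 2 = 7006 years. B's length ≈ 0.095 × 7006 = 665.6 mm.

665.6 mm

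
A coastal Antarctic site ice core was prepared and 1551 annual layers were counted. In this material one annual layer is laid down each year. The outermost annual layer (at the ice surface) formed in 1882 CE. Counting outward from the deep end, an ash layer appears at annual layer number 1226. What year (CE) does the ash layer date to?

Between annual layer 1226 and the ice surface there are 1551 − 1226 = 325 annual layers.
1882 − 325 = 1557 CE.

1557 CE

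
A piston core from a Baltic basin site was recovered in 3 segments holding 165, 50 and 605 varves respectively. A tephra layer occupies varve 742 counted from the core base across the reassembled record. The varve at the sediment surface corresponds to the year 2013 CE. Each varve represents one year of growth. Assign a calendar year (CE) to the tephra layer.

Total varves = 165 + 50 + 605 = 820.
The tephra layer sits at varve 742 from the core base, so 820 − 742 = 78 varves formed after it.
Counting back 78 years from 2013 CE places the tephra layer in 2013 − 78 = 1935 CE.

1935 CE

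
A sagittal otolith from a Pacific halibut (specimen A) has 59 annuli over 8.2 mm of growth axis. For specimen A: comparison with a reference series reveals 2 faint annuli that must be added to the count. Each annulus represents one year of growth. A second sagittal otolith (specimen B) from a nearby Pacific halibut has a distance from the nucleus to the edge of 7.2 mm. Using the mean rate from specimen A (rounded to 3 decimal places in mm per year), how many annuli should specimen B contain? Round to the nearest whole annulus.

Specimen A: adjusted count: 59 + 2 = 61 annuli.
A: Mean rate = 8.2 mm / 61 years ≈ 0.134 mm per year.
B spans 7.2 / 0.134 = 53.73 years ≈ 54 annuli.

54 annuli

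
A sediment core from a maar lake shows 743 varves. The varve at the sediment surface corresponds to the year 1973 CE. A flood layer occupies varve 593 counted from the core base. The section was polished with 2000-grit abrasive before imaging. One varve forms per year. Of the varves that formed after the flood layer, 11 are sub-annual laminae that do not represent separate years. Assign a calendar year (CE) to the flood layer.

743 − 593 = 150 varves lie beyond the flood layer toward the sediment surface.
Removing the 11 false varves leaves 150 − 11 = 139 true varves beyond the flood layer.
Counting back 139 years from 1973 CE places the flood layer in 1973 − 139 = 1834 CE.

1834 CE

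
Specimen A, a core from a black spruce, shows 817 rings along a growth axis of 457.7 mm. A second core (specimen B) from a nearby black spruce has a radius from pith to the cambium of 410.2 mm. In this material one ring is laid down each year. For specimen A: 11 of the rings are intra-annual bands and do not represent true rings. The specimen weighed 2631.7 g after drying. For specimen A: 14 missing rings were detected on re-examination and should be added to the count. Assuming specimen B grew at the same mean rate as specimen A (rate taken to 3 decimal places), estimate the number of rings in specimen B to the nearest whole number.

Specimen A: adjusted count: 817 − 11 + 14 = 820 rings.
A: Extension rate ≈ 457.7 / 820 = 0.558 mm per year.
For B, 410.2 / 0.558 = 735.13 years ≈ 735 rings.

735 rings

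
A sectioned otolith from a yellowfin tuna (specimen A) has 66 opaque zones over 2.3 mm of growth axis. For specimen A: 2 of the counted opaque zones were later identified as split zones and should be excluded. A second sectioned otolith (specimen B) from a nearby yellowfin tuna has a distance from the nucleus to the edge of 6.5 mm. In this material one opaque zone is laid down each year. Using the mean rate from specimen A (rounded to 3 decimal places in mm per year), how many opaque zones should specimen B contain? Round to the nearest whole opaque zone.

181 opaque zones

Specimen A: after corrections the count is 66 − 2 = 64 opaque zones.
A: Mean rate = 2.3 mm / 64 years ≈ 0.036 mm/year.
B spans 6.5 / 0.036 = 180.56 years ≈ 181 opaque zones.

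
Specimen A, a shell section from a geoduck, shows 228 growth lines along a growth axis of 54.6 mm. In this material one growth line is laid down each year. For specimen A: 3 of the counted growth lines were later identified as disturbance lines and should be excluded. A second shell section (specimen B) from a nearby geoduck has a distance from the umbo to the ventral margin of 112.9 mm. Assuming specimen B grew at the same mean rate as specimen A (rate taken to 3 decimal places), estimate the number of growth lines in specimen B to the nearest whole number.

465 growth lines

Specimen A: adjusted count: 228 − 3 = 225 growth lines.
A: Extension rate ≈ 54.6 / 225 = 0.243 mm/yr.
Specimen B: 112.9 mm / 0.243 mm per year = 464.61 years ≈ 465 growth lines.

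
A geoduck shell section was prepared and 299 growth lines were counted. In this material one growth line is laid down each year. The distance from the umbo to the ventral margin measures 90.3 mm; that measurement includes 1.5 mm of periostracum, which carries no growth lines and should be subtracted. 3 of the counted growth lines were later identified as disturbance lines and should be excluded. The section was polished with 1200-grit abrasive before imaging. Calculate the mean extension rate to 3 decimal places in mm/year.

0.300 mm/year

True growth line count = 299 − 3 = 296.
Removing the 1.5 mm offcut leaves 90.3 − 1.5 = 88.8 mm.
Extension rate ≈ 88.8 / 296 = 0.300 mm/year.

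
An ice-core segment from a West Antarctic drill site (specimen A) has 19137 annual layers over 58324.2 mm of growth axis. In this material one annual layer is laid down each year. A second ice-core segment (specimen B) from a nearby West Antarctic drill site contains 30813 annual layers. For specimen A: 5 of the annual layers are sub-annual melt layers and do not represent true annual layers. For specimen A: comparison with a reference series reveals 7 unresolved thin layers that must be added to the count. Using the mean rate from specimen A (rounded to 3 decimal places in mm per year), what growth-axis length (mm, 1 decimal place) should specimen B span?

93887.2 mm

Specimen A: after corrections the count is 19137 − 5 + 7 = 19139 annual layers.
A: 58324.2 mm over 19139 years gives 58324.2 / 19139 ≈ 3.047 mm/yr.
B's length ≈ 3.047 × 30813 = 93887.2 mm.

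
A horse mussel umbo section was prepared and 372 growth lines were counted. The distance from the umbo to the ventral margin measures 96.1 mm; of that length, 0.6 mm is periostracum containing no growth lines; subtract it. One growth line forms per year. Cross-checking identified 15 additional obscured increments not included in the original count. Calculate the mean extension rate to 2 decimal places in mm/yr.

0.25 mm/yr

After corrections the count is 372 + 15 = 387 growth lines.
The growth record spans 96.1 − 0.6 = 95.5 mm.
95.5 mm over 387 years gives 95.5 / 387 ≈ 0.25 mm/yr.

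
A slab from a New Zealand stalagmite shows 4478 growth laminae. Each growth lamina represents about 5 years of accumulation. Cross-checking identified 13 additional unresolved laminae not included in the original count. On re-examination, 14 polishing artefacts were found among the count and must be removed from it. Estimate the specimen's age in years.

Correcting the raw count gives 4478 − 14 + 13 = 4477 true growth laminae.
Multiplying by 5 years per growth lamina: 4477 × 5 = 22385 years.

22385 yr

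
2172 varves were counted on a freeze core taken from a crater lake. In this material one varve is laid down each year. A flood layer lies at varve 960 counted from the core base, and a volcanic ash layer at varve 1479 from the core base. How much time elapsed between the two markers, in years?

The two markers are separated by 1479 − 960 = 519 varves.
That is 519 years at one varve per year.

519 yr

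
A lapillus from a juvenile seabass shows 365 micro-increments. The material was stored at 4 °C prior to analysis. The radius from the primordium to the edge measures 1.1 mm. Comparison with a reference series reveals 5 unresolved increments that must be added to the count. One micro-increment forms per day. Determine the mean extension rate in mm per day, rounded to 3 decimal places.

0.003 mm per day

After corrections the count is 365 + 5 = 370 micro-increments.
Mean rate = 1.1 mm / 370 days ≈ 0.003 mm per day.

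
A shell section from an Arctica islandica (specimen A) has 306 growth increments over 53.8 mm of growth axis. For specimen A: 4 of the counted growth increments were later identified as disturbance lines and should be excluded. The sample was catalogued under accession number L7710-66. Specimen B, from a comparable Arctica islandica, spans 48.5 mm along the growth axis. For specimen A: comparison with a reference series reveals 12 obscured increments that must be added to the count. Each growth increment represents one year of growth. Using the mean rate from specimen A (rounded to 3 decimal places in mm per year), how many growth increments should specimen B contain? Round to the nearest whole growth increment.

284 growth increments

Specimen A: after corrections the count is 306 − 4 + 12 = 314 growth increments.
A: Mean rate = 53.8 mm / 314 years ≈ 0.171 mm/year.
B spans 48.5 / 0.171 = 283.63 years ≈ 284 growth increments.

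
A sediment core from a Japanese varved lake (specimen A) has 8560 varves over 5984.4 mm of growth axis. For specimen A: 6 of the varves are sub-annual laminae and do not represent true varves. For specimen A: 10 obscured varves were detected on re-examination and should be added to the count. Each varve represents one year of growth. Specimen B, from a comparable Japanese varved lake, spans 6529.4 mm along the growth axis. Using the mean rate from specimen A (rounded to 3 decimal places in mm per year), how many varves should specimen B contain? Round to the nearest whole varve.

Specimen A: after corrections the count is 8560 − 6 + 10 = 8564 varves.
A: Extension rate ≈ 5984.4 / 8564 = 0.699 mm/yr.
For B, 6529.4 / 0.699 = 9341.06 years ≈ 9341 varves.

9341 varves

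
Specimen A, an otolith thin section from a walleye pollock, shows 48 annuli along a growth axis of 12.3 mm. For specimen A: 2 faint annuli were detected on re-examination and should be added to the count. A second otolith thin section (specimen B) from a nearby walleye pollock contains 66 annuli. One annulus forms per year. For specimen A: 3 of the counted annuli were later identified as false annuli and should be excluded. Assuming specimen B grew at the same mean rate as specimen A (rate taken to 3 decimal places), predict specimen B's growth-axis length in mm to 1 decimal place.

17.3 mm

Specimen A: after corrections the count is 48 − 3 + 2 = 47 annuli.
A: Mean rate = 12.3 mm / 47 years ≈ 0.262 mm per year.
B's length ≈ 0.262 × 66 = 17.3 mm.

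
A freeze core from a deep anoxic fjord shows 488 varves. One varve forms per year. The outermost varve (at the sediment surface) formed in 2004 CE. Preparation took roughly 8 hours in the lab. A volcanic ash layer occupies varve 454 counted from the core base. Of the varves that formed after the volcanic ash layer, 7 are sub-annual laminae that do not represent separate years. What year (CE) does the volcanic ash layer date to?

Between varve 454 and the sediment surface there are 488 − 454 = 34 varves.
Removing the 7 false varves leaves 34 − 7 = 27 true varves beyond the volcanic ash layer.
Counting back 27 years from 2004 CE places the volcanic ash layer in 2004 − 27 = 1977 CE.

1977 CE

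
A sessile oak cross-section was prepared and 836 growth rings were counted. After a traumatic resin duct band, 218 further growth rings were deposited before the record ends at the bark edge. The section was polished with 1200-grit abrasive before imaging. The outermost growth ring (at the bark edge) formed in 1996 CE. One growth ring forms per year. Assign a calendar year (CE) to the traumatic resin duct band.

1778 CE

There are 218 growth rings younger than the traumatic resin duct band.
1996 − 218 = 1778 CE.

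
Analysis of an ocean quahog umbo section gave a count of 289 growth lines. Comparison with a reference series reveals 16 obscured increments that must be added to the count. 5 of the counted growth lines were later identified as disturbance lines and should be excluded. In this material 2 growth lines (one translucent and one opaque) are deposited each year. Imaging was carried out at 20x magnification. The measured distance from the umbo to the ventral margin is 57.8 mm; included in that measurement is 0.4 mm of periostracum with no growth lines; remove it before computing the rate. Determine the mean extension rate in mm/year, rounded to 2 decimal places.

After corrections the count is 289 − 5 + 16 = 300 growth lines.
Dividing by 2 growth lines per year: 300 / 2 = 150 years.
Net length = 57.8 − 0.4 = 57.4 mm.
Extension rate ≈ 57.4 / 150 = 0.38 mm/year.

0.38 mm/year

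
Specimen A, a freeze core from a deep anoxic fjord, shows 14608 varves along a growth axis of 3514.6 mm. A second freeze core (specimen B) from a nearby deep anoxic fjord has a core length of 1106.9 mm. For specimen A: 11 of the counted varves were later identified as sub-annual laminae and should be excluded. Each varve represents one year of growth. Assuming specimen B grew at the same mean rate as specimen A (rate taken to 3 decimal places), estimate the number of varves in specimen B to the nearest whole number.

4593 varves

Specimen A: true varve count = 14608 − 11 = 14597.
A: 3514.6 mm over 14597 years gives 3514.6 / 14597 ≈ 0.241 mm/yr.
For B, 1106.9 / 0.241 = 4592.95 years ≈ 4593 varves.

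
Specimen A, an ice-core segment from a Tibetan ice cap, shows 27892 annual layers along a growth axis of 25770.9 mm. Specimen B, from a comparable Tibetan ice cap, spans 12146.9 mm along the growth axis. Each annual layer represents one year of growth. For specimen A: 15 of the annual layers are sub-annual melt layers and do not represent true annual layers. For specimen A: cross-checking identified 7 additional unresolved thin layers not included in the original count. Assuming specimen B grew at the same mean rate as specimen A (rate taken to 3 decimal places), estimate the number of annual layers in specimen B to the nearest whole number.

Specimen A: after corrections the count is 27892 − 15 + 7 = 27884 annual layers.
A: 25770.9 mm over 27884 years gives 25770.9 / 27884 ≈ 0.924 mm/yr.
For B, 12146.9 / 0.924 = 13146.00 years ≈ 13146 annual layers.

13146 annual layers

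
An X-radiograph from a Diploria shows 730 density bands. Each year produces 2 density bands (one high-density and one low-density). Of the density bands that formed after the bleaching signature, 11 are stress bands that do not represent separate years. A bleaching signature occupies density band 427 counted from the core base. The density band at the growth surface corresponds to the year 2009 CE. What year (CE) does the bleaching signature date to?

The bleaching signature sits at density band 427 from the core base, so 730 − 427 = 303 density bands formed after it.
Removing the 11 false density bands leaves 303 − 11 = 292 true density bands beyond the bleaching signature.
292 density bands at 2 per year is 292 / 2 = 146 years.
2009 − 146 = 1863 CE.

1863 CE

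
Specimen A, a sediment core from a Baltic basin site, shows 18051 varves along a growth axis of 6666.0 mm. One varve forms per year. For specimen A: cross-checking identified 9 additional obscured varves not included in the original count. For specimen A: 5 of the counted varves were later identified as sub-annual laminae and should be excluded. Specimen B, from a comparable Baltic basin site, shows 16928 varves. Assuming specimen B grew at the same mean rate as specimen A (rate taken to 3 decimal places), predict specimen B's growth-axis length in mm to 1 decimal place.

6246.4 mm

Specimen A: correcting the raw count gives 18051 − 5 + 9 = 18055 true varves.
A: Mean rate = 6666.0 mm / 18055 years ≈ 0.369 mm/yr.
For B, 0.369 mm/year × 16928 years = 6246.4 mm.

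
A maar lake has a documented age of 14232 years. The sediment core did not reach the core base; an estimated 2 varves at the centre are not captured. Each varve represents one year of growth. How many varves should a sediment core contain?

14230 varves

One varve per year gives 14232 varves over 14232 years.
Subtracting the 2 varves not captured gives 14232 − 2 = 14230 varves in the record.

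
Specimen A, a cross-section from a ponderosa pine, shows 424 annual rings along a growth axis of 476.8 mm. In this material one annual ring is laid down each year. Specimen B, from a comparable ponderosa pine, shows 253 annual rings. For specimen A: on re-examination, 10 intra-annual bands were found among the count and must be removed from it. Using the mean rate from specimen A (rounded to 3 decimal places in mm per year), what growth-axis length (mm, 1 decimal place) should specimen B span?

Specimen A: after corrections the count is 424 − 10 = 414 annual rings.
A: 476.8 mm over 414 years gives 476.8 / 414 ≈ 1.152 mm per year.
B's length ≈ 1.152 × 253 = 291.5 mm.

291.5 mm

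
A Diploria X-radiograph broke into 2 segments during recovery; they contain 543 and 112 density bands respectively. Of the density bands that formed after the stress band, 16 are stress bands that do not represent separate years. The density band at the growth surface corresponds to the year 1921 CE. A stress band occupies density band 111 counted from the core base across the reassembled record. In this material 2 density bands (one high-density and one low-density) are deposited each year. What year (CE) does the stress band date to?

1657 CE

Total density bands = 543 + 112 = 655.
The stress band sits at density band 111 from the core base, so 655 − 111 = 544 density bands formed after it.
Removing the 16 false density bands leaves 544 − 16 = 528 true density bands beyond the stress band.
Dividing by 2 density bands per year: 528 / 2 = 264 years.
1921 − 264 = 1657 CE.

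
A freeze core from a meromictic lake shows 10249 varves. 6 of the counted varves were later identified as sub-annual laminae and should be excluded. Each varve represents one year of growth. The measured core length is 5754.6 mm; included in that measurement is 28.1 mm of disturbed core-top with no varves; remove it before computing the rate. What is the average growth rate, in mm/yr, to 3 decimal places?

0.559 mm/yr

Correcting the raw count gives 10249 − 6 = 10243 true varves.
The growth record spans 5754.6 − 28.1 = 5726.5 mm.
Mean rate = 5726.5 mm / 10243 years ≈ 0.559 mm/yr.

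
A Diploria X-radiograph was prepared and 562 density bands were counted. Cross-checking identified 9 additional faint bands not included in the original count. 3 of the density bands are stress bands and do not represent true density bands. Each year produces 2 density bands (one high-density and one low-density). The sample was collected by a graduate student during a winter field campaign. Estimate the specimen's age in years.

Adjusted count: 562 − 3 + 9 = 568 density bands.
568 density bands at 2 per year is 568 / 2 = 284 years.

284 years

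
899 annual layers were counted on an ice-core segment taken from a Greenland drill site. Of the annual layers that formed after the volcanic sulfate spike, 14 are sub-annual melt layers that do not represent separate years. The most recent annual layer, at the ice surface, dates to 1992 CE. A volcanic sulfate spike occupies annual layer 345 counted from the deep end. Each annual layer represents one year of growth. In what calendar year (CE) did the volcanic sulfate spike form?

1452 CE

899 − 345 = 554 annual layers lie beyond the volcanic sulfate spike toward the ice surface.
554 − 14 false = 540 true annual layers after the volcanic sulfate spike.
Counting back 540 years from 1992 CE places the volcanic sulfate spike in 1992 − 540 = 1452 CE.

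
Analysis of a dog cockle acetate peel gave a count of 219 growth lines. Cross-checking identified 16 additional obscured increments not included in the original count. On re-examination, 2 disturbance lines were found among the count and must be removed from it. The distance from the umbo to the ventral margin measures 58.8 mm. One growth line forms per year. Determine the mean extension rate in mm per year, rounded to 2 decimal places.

Adjusted count: 219 − 2 + 16 = 233 growth lines.
Mean rate = 58.8 mm / 233 years ≈ 0.25 mm per year.

0.25 mm per year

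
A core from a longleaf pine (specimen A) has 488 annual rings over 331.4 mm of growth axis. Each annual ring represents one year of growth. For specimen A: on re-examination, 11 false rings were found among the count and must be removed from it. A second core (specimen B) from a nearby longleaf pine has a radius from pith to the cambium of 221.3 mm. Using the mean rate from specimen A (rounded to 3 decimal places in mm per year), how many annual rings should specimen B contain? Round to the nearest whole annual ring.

Specimen A: adjusted count: 488 − 11 = 477 annual rings.
A: Mean rate = 331.4 mm / 477 years ≈ 0.695 mm/yr.
For B, 221.3 / 0.695 = 318.42 years ≈ 318 annual rings.

318 annual rings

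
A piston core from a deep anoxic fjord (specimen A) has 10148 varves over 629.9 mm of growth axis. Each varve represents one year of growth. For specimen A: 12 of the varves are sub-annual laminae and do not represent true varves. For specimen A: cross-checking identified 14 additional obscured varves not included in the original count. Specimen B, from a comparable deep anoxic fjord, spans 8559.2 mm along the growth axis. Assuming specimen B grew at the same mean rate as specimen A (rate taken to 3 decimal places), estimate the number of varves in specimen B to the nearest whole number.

Specimen A: correcting the raw count gives 10148 − 12 + 14 = 10150 true varves.
A: Extension rate ≈ 629.9 / 10150 = 0.062 mm/year.
For B, 8559.2 / 0.062 = 138051.61 years ≈ 138052 varves.

138052 varves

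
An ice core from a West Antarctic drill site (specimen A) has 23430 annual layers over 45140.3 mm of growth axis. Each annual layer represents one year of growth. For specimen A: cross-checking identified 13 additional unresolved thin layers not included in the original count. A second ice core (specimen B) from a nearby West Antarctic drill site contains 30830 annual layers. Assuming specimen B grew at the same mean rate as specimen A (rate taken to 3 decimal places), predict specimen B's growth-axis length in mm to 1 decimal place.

Specimen A: true annual layer count = 23430 + 13 = 23443.
A: Extension rate ≈ 45140.3 / 23443 = 1.926 mm per year.
B's length ≈ 1.926 × 30830 = 59378.6 mm.

59378.6 mm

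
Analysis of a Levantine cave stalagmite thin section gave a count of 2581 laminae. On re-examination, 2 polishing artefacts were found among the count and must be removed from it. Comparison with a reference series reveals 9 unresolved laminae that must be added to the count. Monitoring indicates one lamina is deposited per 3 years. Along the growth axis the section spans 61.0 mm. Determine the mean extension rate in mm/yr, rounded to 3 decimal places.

0.008 mm/yr

After corrections the count is 2581 − 2 + 9 = 2588 laminae.
At 3 years per lamina, 2588 × 3 = 7764 years.
61.0 mm over 7764 years gives 61.0 / 7764 ≈ 0.008 mm/yr.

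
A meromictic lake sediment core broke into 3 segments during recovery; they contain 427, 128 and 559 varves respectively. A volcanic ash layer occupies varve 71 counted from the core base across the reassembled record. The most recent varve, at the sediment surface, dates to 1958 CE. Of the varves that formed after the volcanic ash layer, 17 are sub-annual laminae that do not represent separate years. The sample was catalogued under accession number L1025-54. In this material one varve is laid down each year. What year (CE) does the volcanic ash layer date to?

Total varves = 427 + 128 + 559 = 1114.
1114 − 71 = 1043 varves lie beyond the volcanic ash layer toward the sediment surface.
Excluding 17 false varves: 1043 − 17 = 1026.
The varve at the sediment surface is 1958 CE, so the volcanic ash layer dates to 1958 − 1026 = 932 CE.

932 CE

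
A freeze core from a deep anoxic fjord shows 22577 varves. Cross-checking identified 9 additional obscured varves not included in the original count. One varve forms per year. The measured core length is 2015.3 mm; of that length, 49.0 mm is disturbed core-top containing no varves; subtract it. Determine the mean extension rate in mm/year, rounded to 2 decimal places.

After corrections the count is 22577 + 9 = 22586 varves.
Removing the 49.0 mm offcut leaves 2015.3 − 49.0 = 1966.3 mm.
1966.3 mm over 22586 years gives 1966.3 / 22586 ≈ 0.09 mm/year.

0.09 mm/year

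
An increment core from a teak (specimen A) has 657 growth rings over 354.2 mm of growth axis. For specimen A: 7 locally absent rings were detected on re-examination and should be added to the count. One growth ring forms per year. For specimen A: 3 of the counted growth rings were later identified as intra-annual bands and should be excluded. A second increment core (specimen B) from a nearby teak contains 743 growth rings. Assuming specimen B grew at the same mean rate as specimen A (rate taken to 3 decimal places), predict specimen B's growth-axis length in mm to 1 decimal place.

Specimen A: adjusted count: 657 − 3 + 7 = 661 growth rings.
A: 354.2 mm over 661 years gives 354.2 / 661 ≈ 0.536 mm/year.
Length of B = 0.536 × 743 = 398.2 mm.

398.2 mm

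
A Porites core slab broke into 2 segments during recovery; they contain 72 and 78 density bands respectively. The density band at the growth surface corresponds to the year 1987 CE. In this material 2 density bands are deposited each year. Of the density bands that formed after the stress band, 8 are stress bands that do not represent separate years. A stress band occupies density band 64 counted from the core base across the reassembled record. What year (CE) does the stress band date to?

1948 CE

Total density bands = 72 + 78 = 150.
The stress band sits at density band 64 from the core base, so 150 − 64 = 86 density bands formed after it.
86 − 8 false = 78 true density bands after the stress band.
Dividing by 2 density bands per year: 78 / 2 = 39 years.
Counting back 39 years from 1987 CE places the stress band in 1987 − 39 = 1948 CE.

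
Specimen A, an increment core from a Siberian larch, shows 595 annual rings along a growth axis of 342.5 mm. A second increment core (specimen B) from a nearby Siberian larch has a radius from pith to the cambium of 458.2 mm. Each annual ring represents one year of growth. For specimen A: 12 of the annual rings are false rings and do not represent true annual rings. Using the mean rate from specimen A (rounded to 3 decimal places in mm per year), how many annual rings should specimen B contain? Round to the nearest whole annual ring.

Specimen A: adjusted count: 595 − 12 = 583 annual rings.
A: 342.5 mm over 583 years gives 342.5 / 583 ≈ 0.587 mm/yr.
B spans 458.2 / 0.587 = 780.58 years ≈ 781 annual rings.

781 annual rings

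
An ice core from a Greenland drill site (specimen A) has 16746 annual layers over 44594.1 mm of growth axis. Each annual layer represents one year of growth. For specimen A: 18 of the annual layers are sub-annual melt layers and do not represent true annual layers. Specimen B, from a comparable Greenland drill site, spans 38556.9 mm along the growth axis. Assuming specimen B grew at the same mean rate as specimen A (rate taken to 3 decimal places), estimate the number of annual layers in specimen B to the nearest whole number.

14462 annual layers

Specimen A: true annual layer count = 16746 − 18 = 16728.
A: Mean rate = 44594.1 mm / 16728 years ≈ 2.666 mm per year.
For B, 38556.9 / 2.666 = 14462.45 years ≈ 14462 annual layers.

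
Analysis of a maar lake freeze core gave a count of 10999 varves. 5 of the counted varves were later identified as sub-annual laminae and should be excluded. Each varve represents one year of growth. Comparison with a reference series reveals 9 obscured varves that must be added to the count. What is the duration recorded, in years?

11003 years

Correcting the raw count gives 10999 − 5 + 9 = 11003 true varves.
At one varve per year, that is 11003 years.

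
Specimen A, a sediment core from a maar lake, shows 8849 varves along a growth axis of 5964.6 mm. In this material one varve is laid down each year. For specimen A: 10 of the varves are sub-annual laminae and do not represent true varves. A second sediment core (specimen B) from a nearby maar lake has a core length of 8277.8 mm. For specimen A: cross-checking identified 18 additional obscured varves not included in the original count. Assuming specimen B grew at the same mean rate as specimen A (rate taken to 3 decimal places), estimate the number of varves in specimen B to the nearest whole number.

12300 varves

Specimen A: after corrections the count is 8849 − 10 + 18 = 8857 varves.
A: Extension rate ≈ 5964.6 / 8857 = 0.673 mm/yr.
Specimen B: 8277.8 mm / 0.673 mm per year = 12299.85 years ≈ 12300 varves.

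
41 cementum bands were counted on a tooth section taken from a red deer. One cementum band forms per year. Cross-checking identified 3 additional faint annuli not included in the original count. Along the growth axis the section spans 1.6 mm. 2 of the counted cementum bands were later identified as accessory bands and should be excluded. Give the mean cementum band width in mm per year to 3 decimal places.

Correcting the raw count gives 41 − 2 + 3 = 42 true cementum bands.
Extension rate ≈ 1.6 / 42 = 0.038 mm per year.

0.038 mm per year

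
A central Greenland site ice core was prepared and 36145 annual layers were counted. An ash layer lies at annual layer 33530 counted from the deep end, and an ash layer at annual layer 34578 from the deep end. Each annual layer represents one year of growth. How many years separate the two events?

34578 − 33530 = 1048 annual layers lie between the two events.
At one annual layer per year, 1048 years elapsed between them.

1048 years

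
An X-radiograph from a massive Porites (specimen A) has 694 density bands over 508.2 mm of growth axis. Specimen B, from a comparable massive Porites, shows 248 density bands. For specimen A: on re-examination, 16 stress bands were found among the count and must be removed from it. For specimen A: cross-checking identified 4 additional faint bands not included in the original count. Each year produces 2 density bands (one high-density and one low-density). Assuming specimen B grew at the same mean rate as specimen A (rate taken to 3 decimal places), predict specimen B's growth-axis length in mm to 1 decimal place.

Specimen A: correcting the raw count gives 694 − 16 + 4 = 682 true density bands.
Specimen A: dividing by 2 density bands per year: 682 / 2 = 341 years.
A: Extension rate ≈ 508.2 / 341 = 1.490 mm/year.
Specimen B: dividing by 2 density bands per year: 248 / 2 = 124 years. B's length ≈ 1.490 × 124 = 184.8 mm.

184.8 mm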